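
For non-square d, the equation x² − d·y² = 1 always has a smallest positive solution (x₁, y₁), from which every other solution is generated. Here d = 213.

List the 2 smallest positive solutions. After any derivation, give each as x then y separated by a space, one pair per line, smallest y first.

194399 13320
75581942401 5178789360

[14; 1,1,2,6,1,8,1,6,2,1,1,28] for √213; ℓ=12 ⇒ convergent index 11
i=0: a=14 ⇒ p=14, q=1
…
i=4: a=6 ⇒ p=467, q=32
i=5: a=1 ⇒ p=540, q=37
i=6: a=8 ⇒ p=4787, q=328
i=7: a=1 ⇒ p=5327, q=365
i=8: a=6 ⇒ p=36749, q=2518
i=9: a=2 ⇒ p=78825, q=5401
i=10: a=1 ⇒ p=115574, q=7919
i=11: a=1 ⇒ p=194399, q=13320
fundamental: x₁=194399, y₁=13320  (since 37790971201 − 213·177422400 = 1)
(194399+13320√213)^2 = 75581942401 + 5178789360√213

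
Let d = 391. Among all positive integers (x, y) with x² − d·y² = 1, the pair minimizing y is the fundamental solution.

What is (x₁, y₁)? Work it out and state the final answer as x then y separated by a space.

√391 → a₀=19, period (1,3,2,2,1,…,3,1,38); ℓ=16 even so k=15
step 0: (19, 1)  from 19·(1,0) + (0,1)
…
step 4: (435, 22)  from 2·(178,9) + (79,4)
…
step 7: (2709, 137)  from 2·(1048,53) + (613,31)
…
step 14: (5678083, 287153)  from 3·(1660597,83980) + (696292,35213)
step 15: (7338680, 371133)  from 1·(5678083,287153) + (1660597,83980)
→ (7338680, 371133).  Check: 7338680²=53856224142400, 391·371133²=53856224142399, difference 1.

7338680 371133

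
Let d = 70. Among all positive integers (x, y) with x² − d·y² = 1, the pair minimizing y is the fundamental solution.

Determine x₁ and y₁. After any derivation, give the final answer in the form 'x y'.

251 30

[8; 2,1,2,1,2,16] for √70; ℓ=6 ⇒ convergent index 5
k=0  a_k=8  p_k/q_k = 8/1
k=1  a_k=2  p_k/q_k = 17/2
k=2  a_k=1  p_k/q_k = 25/3
k=3  a_k=2  p_k/q_k = 67/8
k=4  a_k=1  p_k/q_k = 92/11
k=5  a_k=2  p_k/q_k = 251/30
(x₁, y₁) = (251, 30);  251² − 70·30² = 1 ✓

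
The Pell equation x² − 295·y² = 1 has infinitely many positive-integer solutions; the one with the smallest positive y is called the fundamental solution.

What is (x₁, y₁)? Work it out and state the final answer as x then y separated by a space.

√295 → a₀=17, period (5,1,2,3,2,6,2,3,2,1,5,34); ℓ=12 even so k=11
step 0: (17, 1)  from 17·(1,0) + (0,1)
…
step 3: (292, 17)  from 2·(103,6) + (86,5)
step 4: (979, 57)  from 3·(292,17) + (103,6)
step 5: (2250, 131)  from 2·(979,57) + (292,17)
…
step 8: (108103, 6294)  from 3·(31208,1817) + (14479,843)
…
step 10: (355517, 20699)  from 1·(247414,14405) + (108103,6294)
step 11: (2024999, 117900)  from 5·(355517,20699) + (247414,14405)
→ (2024999, 117900).  Check: 2024999²=4100620950001, 295·117900²=4100620950000, difference 1.

2024999 117900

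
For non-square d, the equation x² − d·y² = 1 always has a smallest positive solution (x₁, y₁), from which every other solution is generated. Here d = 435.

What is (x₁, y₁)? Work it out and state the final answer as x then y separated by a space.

√435 → a₀=20, period (1,5,1,40); ℓ=4 even so k=3
step 0: (20, 1)  from 20·(1,0) + (0,1)
step 1: (21, 1)  from 1·(20,1) + (1,0)
step 2: (125, 6)  from 5·(21,1) + (20,1)
step 3: (146, 7)  from 1·(125,6) + (21,1)
(x₁, y₁) = (146, 7);  146² − 435·7² = 1 ✓

146 7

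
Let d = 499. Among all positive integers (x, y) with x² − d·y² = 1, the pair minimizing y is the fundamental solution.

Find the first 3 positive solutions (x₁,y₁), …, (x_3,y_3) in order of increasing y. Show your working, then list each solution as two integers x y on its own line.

4490 201
40320199 1804980
362075382530 16208720199

√499 = [22; 2,1,21,1,2,44, …], period ℓ=6 (even) → k=5
k=0  a_k=22  p_k/q_k = 22/1
k=1  a_k=2  p_k/q_k = 45/2
k=2  a_k=1  p_k/q_k = 67/3
…
k=4  a_k=1  p_k/q_k = 1519/68
k=5  a_k=2  p_k/q_k = 4490/201
(x₁, y₁) = (4490, 201);  4490² − 499·201² = 1 ✓
(x_2, y_2) = (4490·4490 + 499·201·201, 4490·201 + 201·4490) = (40320199, 1804980)
(x_3, y_3) = (4490·40320199 + 499·201·1804980, 4490·1804980 + 201·40320199) = (362075382530, 16208720199)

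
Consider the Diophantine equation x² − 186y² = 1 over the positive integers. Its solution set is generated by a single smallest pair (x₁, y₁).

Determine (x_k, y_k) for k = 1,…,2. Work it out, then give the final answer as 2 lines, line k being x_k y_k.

√186 → a₀=13, period (1,1,1,3,4,3,1,1,1,26); ℓ=10 even so k=9
step 0: (13, 1)  from 13·(1,0) + (0,1)
step 1: (14, 1)  from 1·(13,1) + (1,0)
step 2: (27, 2)  from 1·(14,1) + (13,1)
step 3: (41, 3)  from 1·(27,2) + (14,1)
step 4: (150, 11)  from 3·(41,3) + (27,2)
step 5: (641, 47)  from 4·(150,11) + (41,3)
step 6: (2073, 152)  from 3·(641,47) + (150,11)
…
step 8: (4787, 351)  from 1·(2714,199) + (2073,152)
step 9: (7501, 550)  from 1·(4787,351) + (2714,199)
fundamental: x₁=7501, y₁=550  (since 56265001 − 186·302500 = 1)
k=2:  x_2 = 7501·7501+186·550·550 = 112530001,  y_2 = 7501·550+550·7501 = 8251100

7501 550
112530001 8251100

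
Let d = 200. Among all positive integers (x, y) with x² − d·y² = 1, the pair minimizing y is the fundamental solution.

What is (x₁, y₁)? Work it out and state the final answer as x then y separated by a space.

99 7

√200 → a₀=14, period (7,28); ℓ=2 even so k=1
k=0  a_k=14  p_k/q_k = 14/1
k=1  a_k=7  p_k/q_k = 99/7
(x₁, y₁) = (99, 7);  99² − 200·7² = 1 ✓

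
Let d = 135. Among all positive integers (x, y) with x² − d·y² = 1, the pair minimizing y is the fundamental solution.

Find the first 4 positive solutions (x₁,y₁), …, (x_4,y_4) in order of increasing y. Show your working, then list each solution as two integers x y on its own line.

[11; 1,1,1,1,1,1,1,22] for √135; ℓ=8 ⇒ convergent index 7
step 0: (11, 1)  from 11·(1,0) + (0,1)
step 1: (12, 1)  from 1·(11,1) + (1,0)
step 2: (23, 2)  from 1·(12,1) + (11,1)
step 3: (35, 3)  from 1·(23,2) + (12,1)
step 4: (58, 5)  from 1·(35,3) + (23,2)
…
step 6: (151, 13)  from 1·(93,8) + (58,5)
step 7: (244, 21)  from 1·(151,13) + (93,8)
(x₁, y₁) = (244, 21);  244² − 135·21² = 1 ✓
n=2: (244,21)∘(244,21) = (244·244+135·21·21, 244·21+21·244) = (119071,10248)
n=3: (119071,10248)∘(244,21) = (244·119071+135·21·10248, 244·10248+21·119071) = (58106404,5001003)
n=4: (58106404,5001003)∘(244,21) = (244·58106404+135·21·5001003, 244·5001003+21·58106404) = (28355806081,2440479216)

244 21
119071 10248
58106404 5001003
28355806081 2440479216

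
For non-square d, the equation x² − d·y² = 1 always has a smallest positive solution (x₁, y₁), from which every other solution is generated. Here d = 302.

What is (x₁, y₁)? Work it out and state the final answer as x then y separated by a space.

√302 → a₀=17, period (2,1,1,1,4,…,1,2,34); ℓ=16 even so k=15
i=0: a=17 ⇒ p=17, q=1
…
i=3: a=1 ⇒ p=87, q=5
…
i=8: a=16 ⇒ p=34513, q=1986
…
i=14: a=1 ⇒ p=1617193, q=93059
i=15: a=2 ⇒ p=4276623, q=246092
fundamental: x₁=4276623, y₁=246092  (since 18289504284129 − 302·60561272464 = 1)

4276623 246092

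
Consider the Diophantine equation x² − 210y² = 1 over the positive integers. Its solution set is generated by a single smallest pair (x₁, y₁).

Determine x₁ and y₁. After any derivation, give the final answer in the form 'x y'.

√210 = [14; 2,28, …], period ℓ=2 (even) → k=1
step 0: (14, 1)  from 14·(1,0) + (0,1)
step 1: (29, 2)  from 2·(14,1) + (1,0)
(x₁, y₁) = (29, 2);  29² − 210·2² = 1 ✓

29 2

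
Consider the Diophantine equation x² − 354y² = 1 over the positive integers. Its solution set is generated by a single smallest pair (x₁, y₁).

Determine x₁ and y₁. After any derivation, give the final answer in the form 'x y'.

258065 13716

d=354: √d = [18; 1,4,2,2,18,2,2,4,1,36] (ℓ=10, even), read p_9/q_9
step 0: (18, 1)  from 18·(1,0) + (0,1)
step 1: (19, 1)  from 1·(18,1) + (1,0)
step 2: (94, 5)  from 4·(19,1) + (18,1)
…
step 4: (508, 27)  from 2·(207,11) + (94,5)
step 5: (9351, 497)  from 18·(508,27) + (207,11)
…
step 7: (47771, 2539)  from 2·(19210,1021) + (9351,497)
step 8: (210294, 11177)  from 4·(47771,2539) + (19210,1021)
step 9: (258065, 13716)  from 1·(210294,11177) + (47771,2539)
fundamental: x₁=258065, y₁=13716  (since 66597544225 − 354·188128656 = 1)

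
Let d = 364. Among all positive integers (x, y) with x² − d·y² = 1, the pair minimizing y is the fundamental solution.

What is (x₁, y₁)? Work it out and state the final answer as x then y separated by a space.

4954951 259710

d=364: √d = [19; 12,1,2,3,1,8,1,3,2,1,12,38] (ℓ=12, even), read p_11/q_11
a_0=19:  p_0=19·1+0=19,  q_0=19·0+1=1
…
a_3=2:  p_3=2·248+229=725,  q_3=2·13+12=38
a_4=3:  p_4=3·725+248=2423,  q_4=3·38+13=127
a_5=1:  p_5=1·2423+725=3148,  q_5=1·127+38=165
a_6=8:  p_6=8·3148+2423=27607,  q_6=8·165+127=1447
a_7=1:  p_7=1·27607+3148=30755,  q_7=1·1447+165=1612
a_8=3:  p_8=3·30755+27607=119872,  q_8=3·1612+1447=6283
a_9=2:  p_9=2·119872+30755=270499,  q_9=2·6283+1612=14178
a_10=1:  p_10=1·270499+119872=390371,  q_10=1·14178+6283=20461
a_11=12:  p_11=12·390371+270499=4954951,  q_11=12·20461+14178=259710
(x₁, y₁) = (4954951, 259710);  4954951² − 364·259710² = 1 ✓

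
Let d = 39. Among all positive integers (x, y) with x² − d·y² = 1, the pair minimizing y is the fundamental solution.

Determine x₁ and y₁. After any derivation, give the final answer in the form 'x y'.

25 4

√39 = [6; 4,12, …], period ℓ=2 (even) → k=1
step 0: (6, 1)  from 6·(1,0) + (0,1)
step 1: (25, 4)  from 4·(6,1) + (1,0)
(x₁, y₁) = (25, 4);  25² − 39·4² = 1 ✓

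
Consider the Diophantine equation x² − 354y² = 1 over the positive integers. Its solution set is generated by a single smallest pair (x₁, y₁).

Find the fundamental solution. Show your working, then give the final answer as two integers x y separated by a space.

√354 → a₀=18, period (1,4,2,2,18,2,2,4,1,36); ℓ=10 even so k=9
k=0  a_k=18  p_k/q_k = 18/1
…
k=8  a_k=4  p_k/q_k = 210294/11177
k=9  a_k=1  p_k/q_k = 258065/13716
(x₁, y₁) = (258065, 13716);  258065² − 354·13716² = 1 ✓

258065 13716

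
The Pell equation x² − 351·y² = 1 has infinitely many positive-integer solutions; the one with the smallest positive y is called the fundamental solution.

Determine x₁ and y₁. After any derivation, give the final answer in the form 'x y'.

√351 → a₀=18, period (1,2,1,3,2,2,2,3,1,2,1,36); ℓ=12 even so k=11
k=0  a_k=18  p_k/q_k = 18/1
…
k=3  a_k=1  p_k/q_k = 75/4
…
k=6  a_k=2  p_k/q_k = 1555/83
…
k=10  a_k=2  p_k/q_k = 45882/2449
k=11  a_k=1  p_k/q_k = 62425/3332
→ (62425, 3332).  Check: 62425²=3896880625, 351·3332²=3896880624, difference 1.

62425 3332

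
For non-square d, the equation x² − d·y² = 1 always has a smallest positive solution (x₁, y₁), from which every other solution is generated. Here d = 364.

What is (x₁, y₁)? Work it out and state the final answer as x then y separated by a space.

4954951 259710

√364 → a₀=19, period (12,1,2,3,1,8,1,3,2,1,12,38); ℓ=12 even so k=11
k=0  a_k=19  p_k/q_k = 19/1
k=1  a_k=12  p_k/q_k = 229/12
k=2  a_k=1  p_k/q_k = 248/13
k=3  a_k=2  p_k/q_k = 725/38
…
k=5  a_k=1  p_k/q_k = 3148/165
…
k=7  a_k=1  p_k/q_k = 30755/1612
…
k=9  a_k=2  p_k/q_k = 270499/14178
k=10  a_k=1  p_k/q_k = 390371/20461
k=11  a_k=12  p_k/q_k = 4954951/259710
→ (4954951, 259710).  Check: 4954951²=24551539412401, 364·259710²=24551539412400, difference 1.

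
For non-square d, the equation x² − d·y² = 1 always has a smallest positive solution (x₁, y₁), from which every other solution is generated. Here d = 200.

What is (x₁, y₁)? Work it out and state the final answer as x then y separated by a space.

99 7

[14; 7,28] for √200; ℓ=2 ⇒ convergent index 1
i=0: a=14 ⇒ p=14, q=1
i=1: a=7 ⇒ p=99, q=7
fundamental: x₁=99, y₁=7  (since 9801 − 200·49 = 1)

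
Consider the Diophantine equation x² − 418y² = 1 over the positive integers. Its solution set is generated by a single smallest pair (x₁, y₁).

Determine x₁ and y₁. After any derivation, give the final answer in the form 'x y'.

[20; 2,4,20,4,2,40] for √418; ℓ=6 ⇒ convergent index 5
step 0: (20, 1)  from 20·(1,0) + (0,1)
…
step 4: (15068, 737)  from 4·(3721,182) + (184,9)
step 5: (33857, 1656)  from 2·(15068,737) + (3721,182)
fundamental: x₁=33857, y₁=1656  (since 1146296449 − 418·2742336 = 1)

33857 1656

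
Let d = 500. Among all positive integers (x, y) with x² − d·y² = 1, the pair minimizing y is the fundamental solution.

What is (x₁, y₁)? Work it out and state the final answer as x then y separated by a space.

930249 41602

√500 → a₀=22, period (2,1,3,2,1,…,1,2,44); ℓ=14 even so k=13
k=0  a_k=22  p_k/q_k = 22/1
k=1  a_k=2  p_k/q_k = 45/2
…
k=3  a_k=3  p_k/q_k = 246/11
k=4  a_k=2  p_k/q_k = 559/25
…
k=6  a_k=1  p_k/q_k = 1364/61
k=7  a_k=10  p_k/q_k = 14445/646
k=8  a_k=1  p_k/q_k = 15809/707
k=9  a_k=1  p_k/q_k = 30254/1353
…
k=12  a_k=1  p_k/q_k = 335522/15005
k=13  a_k=2  p_k/q_k = 930249/41602
→ (930249, 41602).  Check: 930249²=865363202001, 500·41602²=865363202000, difference 1.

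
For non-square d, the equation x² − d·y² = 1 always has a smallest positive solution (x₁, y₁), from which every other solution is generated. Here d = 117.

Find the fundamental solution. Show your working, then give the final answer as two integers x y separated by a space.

649 60

√117 → a₀=10, period (1,4,2,4,1,20); ℓ=6 even so k=5
k=0  a_k=10  p_k/q_k = 10/1
k=1  a_k=1  p_k/q_k = 11/1
…
k=4  a_k=4  p_k/q_k = 530/49
k=5  a_k=1  p_k/q_k = 649/60
→ (649, 60).  Check: 649²=421201, 117·60²=421200, difference 1.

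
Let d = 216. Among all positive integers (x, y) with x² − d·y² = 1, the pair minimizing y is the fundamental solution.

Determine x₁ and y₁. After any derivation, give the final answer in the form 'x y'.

√216 = [14; 1,2,3,2,1,28, …], period ℓ=6 (even) → k=5
i=0: a=14 ⇒ p=14, q=1
i=1: a=1 ⇒ p=15, q=1
…
i=4: a=2 ⇒ p=338, q=23
i=5: a=1 ⇒ p=485, q=33
(x₁, y₁) = (485, 33);  485² − 216·33² = 1 ✓

485 33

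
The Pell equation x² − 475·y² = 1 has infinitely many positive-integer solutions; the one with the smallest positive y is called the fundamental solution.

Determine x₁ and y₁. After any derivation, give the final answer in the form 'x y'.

57799 2652

d=475: √d = [21; 1,3,1,6,2,6,1,3,1,42] (ℓ=10, even), read p_9/q_9
i=0: a=21 ⇒ p=21, q=1
…
i=2: a=3 ⇒ p=87, q=4
i=3: a=1 ⇒ p=109, q=5
i=4: a=6 ⇒ p=741, q=34
i=5: a=2 ⇒ p=1591, q=73
i=6: a=6 ⇒ p=10287, q=472
i=7: a=1 ⇒ p=11878, q=545
i=8: a=3 ⇒ p=45921, q=2107
i=9: a=1 ⇒ p=57799, q=2652
fundamental: x₁=57799, y₁=2652  (since 3340724401 − 475·7033104 = 1)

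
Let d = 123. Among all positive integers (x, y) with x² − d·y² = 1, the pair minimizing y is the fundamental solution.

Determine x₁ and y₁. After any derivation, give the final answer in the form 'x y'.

√123 = [11; 11,22, …], period ℓ=2 (even) → k=1
i=0: a=11 ⇒ p=11, q=1
i=1: a=11 ⇒ p=122, q=11
fundamental: x₁=122, y₁=11  (since 14884 − 123·121 = 1)

122 11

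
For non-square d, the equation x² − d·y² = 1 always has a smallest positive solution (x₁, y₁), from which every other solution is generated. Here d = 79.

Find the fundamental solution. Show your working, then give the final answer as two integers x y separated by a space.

80 9

[8; 1,7,1,16] for √79; ℓ=4 ⇒ convergent index 3
step 0: (8, 1)  from 8·(1,0) + (0,1)
…
step 2: (71, 8)  from 7·(9,1) + (8,1)
step 3: (80, 9)  from 1·(71,8) + (9,1)
(x₁, y₁) = (80, 9);  80² − 79·9² = 1 ✓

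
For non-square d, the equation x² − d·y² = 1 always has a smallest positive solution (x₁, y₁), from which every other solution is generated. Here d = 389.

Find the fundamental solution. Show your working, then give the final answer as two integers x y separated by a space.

3287049 166660

[19; 1,2,1,1,1,1,2,1,38] for √389; ℓ=9 ⇒ convergent index 17
k=0  a_k=19  p_k/q_k = 19/1
…
k=2  a_k=2  p_k/q_k = 59/3
…
k=6  a_k=1  p_k/q_k = 355/18
…
k=8  a_k=1  p_k/q_k = 1282/65
k=9  a_k=38  p_k/q_k = 49643/2517
…
k=12  a_k=1  p_k/q_k = 202418/10263
…
k=14  a_k=1  p_k/q_k = 556329/28207
…
k=16  a_k=2  p_k/q_k = 2376809/120509
k=17  a_k=1  p_k/q_k = 3287049/166660
fundamental: x₁=3287049, y₁=166660  (since 10804691128401 − 389·27775555600 = 1)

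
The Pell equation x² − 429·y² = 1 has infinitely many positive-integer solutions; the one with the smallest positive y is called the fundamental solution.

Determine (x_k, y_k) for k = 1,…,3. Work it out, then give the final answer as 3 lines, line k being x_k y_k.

1524095 73584
4645731138049 224298012960
14161071197688057215 683702960124468816

d=429: √d = [20; 1,2,2,9,1,12,1,9,2,2,1,40] (ℓ=12, even), read p_11/q_11
k=0  a_k=20  p_k/q_k = 20/1
…
k=4  a_k=9  p_k/q_k = 1367/66
…
k=6  a_k=12  p_k/q_k = 19511/942
…
k=10  a_k=2  p_k/q_k = 1085636/52415
k=11  a_k=1  p_k/q_k = 1524095/73584
(x₁, y₁) = (1524095, 73584);  1524095² − 429·73584² = 1 ✓
n=2: (1524095,73584)∘(1524095,73584) = (1524095·1524095+429·73584·73584, 1524095·73584+73584·1524095) = (4645731138049,224298012960)
n=3: (4645731138049,224298012960)∘(1524095,73584) = (1524095·4645731138049+429·73584·224298012960, 1524095·224298012960+73584·4645731138049) = (14161071197688057215,683702960124468816)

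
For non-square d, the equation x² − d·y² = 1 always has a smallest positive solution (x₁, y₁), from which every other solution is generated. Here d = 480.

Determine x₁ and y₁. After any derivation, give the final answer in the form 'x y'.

d=480: √d = [21; 1,9,1,42] (ℓ=4, even), read p_3/q_3
i=0: a=21 ⇒ p=21, q=1
…
i=2: a=9 ⇒ p=219, q=10
i=3: a=1 ⇒ p=241, q=11
fundamental: x₁=241, y₁=11  (since 58081 − 480·121 = 1)

241 11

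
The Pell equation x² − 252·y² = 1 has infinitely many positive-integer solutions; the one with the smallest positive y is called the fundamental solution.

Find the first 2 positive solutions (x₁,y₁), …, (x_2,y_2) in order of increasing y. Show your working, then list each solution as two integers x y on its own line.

127 8
32257 2032

d=252: √d = [15; 1,6,1,30] (ℓ=4, even), read p_3/q_3
step 0: (15, 1)  from 15·(1,0) + (0,1)
step 1: (16, 1)  from 1·(15,1) + (1,0)
step 2: (111, 7)  from 6·(16,1) + (15,1)
step 3: (127, 8)  from 1·(111,7) + (16,1)
(x₁, y₁) = (127, 8);  127² − 252·8² = 1 ✓
k=2:  x_2 = 127·127+252·8·8 = 32257,  y_2 = 127·8+8·127 = 2032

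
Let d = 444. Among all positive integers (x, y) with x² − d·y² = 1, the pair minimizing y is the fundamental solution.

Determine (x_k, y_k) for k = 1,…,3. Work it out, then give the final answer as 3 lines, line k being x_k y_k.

d=444: √d = [21; 14,42] (ℓ=2, even), read p_1/q_1
k=0  a_k=21  p_k/q_k = 21/1
k=1  a_k=14  p_k/q_k = 295/14
(x₁, y₁) = (295, 14);  295² − 444·14² = 1 ✓
(x_2, y_2) = (295·295 + 444·14·14, 295·14 + 14·295) = (174049, 8260)
(x_3, y_3) = (295·174049 + 444·14·8260, 295·8260 + 14·174049) = (102688615, 4873386)

295 14
174049 8260
102688615 4873386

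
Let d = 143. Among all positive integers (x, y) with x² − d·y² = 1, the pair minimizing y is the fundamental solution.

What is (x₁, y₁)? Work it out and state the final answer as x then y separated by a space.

[11; 1,22] for √143; ℓ=2 ⇒ convergent index 1
k=0  a_k=11  p_k/q_k = 11/1
k=1  a_k=1  p_k/q_k = 12/1
(x₁, y₁) = (12, 1);  12² − 143·1² = 1 ✓

12 1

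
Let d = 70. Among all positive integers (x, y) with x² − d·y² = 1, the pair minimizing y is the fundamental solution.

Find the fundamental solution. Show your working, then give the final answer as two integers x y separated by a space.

251 30

√70 → a₀=8, period (2,1,2,1,2,16); ℓ=6 even so k=5
k=0  a_k=8  p_k/q_k = 8/1
…
k=2  a_k=1  p_k/q_k = 25/3
…
k=4  a_k=1  p_k/q_k = 92/11
k=5  a_k=2  p_k/q_k = 251/30
fundamental: x₁=251, y₁=30  (since 63001 − 70·900 = 1)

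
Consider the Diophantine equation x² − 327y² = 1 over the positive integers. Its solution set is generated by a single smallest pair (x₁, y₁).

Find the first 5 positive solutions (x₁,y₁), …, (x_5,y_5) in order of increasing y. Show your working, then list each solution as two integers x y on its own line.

d=327: √d = [18; 12,36] (ℓ=2, even), read p_1/q_1
step 0: (18, 1)  from 18·(1,0) + (0,1)
step 1: (217, 12)  from 12·(18,1) + (1,0)
fundamental: x₁=217, y₁=12  (since 47089 − 327·144 = 1)
(217+12√327)^2 = 94177 + 5208√327
(217+12√327)^3 = 40872601 + 2260260√327
(217+12√327)^4 = 17738614657 + 980947632√327
(217+12√327)^5 = 7698517888537 + 425729012028√327

217 12
94177 5208
40872601 2260260
17738614657 980947632
7698517888537 425729012028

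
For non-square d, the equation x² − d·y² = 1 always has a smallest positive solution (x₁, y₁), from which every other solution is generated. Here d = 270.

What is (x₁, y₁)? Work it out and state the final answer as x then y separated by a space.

5291 322

d=270: √d = [16; 2,3,6,3,2,32] (ℓ=6, even), read p_5/q_5
i=0: a=16 ⇒ p=16, q=1
i=1: a=2 ⇒ p=33, q=2
i=2: a=3 ⇒ p=115, q=7
i=3: a=6 ⇒ p=723, q=44
i=4: a=3 ⇒ p=2284, q=139
i=5: a=2 ⇒ p=5291, q=322
fundamental: x₁=5291, y₁=322  (since 27994681 − 270·103684 = 1)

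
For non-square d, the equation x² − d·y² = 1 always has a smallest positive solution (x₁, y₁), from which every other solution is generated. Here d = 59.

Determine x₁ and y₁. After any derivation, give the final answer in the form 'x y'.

[7; 1,2,7,2,1,14] for √59; ℓ=6 ⇒ convergent index 5
k=0  a_k=7  p_k/q_k = 7/1
…
k=3  a_k=7  p_k/q_k = 169/22
k=4  a_k=2  p_k/q_k = 361/47
k=5  a_k=1  p_k/q_k = 530/69
fundamental: x₁=530, y₁=69  (since 280900 − 59·4761 = 1)

530 69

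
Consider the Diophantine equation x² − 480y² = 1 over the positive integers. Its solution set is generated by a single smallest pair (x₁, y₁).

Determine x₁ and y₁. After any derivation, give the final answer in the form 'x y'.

241 11

√480 → a₀=21, period (1,9,1,42); ℓ=4 even so k=3
step 0: (21, 1)  from 21·(1,0) + (0,1)
…
step 2: (219, 10)  from 9·(22,1) + (21,1)
step 3: (241, 11)  from 1·(219,10) + (22,1)
→ (241, 11).  Check: 241²=58081, 480·11²=58080, difference 1.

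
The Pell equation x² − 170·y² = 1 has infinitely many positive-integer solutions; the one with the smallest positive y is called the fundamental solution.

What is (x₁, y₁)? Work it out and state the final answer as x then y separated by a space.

339 26

√170 = [13; 26, …], period ℓ=1 (odd) → k=1
a_0=13:  p_0=13·1+0=13,  q_0=13·0+1=1
a_1=26:  p_1=26·13+1=339,  q_1=26·1+0=26
(x₁, y₁) = (339, 26);  339² − 170·26² = 1 ✓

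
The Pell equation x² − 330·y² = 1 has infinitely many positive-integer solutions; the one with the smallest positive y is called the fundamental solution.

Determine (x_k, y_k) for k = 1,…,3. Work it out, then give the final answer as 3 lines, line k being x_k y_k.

109 6
23761 1308
5179789 285138

√330 = [18; 6,36, …], period ℓ=2 (even) → k=1
a_0=18:  p_0=18·1+0=18,  q_0=18·0+1=1
a_1=6:  p_1=6·18+1=109,  q_1=6·1+0=6
(x₁, y₁) = (109, 6);  109² − 330·6² = 1 ✓
n=2: (109,6)∘(109,6) = (109·109+330·6·6, 109·6+6·109) = (23761,1308)
n=3: (23761,1308)∘(109,6) = (109·23761+330·6·1308, 109·1308+6·23761) = (5179789,285138)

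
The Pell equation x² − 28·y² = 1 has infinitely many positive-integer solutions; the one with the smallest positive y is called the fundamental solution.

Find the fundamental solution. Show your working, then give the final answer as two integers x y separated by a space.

127 24

√28 = [5; 3,2,3,10, …], period ℓ=4 (even) → k=3
i=0: a=5 ⇒ p=5, q=1
…
i=2: a=2 ⇒ p=37, q=7
i=3: a=3 ⇒ p=127, q=24
(x₁, y₁) = (127, 24);  127² − 28·24² = 1 ✓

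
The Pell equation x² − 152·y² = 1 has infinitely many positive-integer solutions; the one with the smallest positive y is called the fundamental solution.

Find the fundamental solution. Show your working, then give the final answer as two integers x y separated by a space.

37 3

[12; 3,24] for √152; ℓ=2 ⇒ convergent index 1
step 0: (12, 1)  from 12·(1,0) + (0,1)
step 1: (37, 3)  from 3·(12,1) + (1,0)
→ (37, 3).  Check: 37²=1369, 152·3²=1368, difference 1.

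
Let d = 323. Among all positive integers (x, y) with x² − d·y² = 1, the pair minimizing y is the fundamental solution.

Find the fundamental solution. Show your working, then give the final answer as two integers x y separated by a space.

18 1

d=323: √d = [17; 1,34] (ℓ=2, even), read p_1/q_1
i=0: a=17 ⇒ p=17, q=1
i=1: a=1 ⇒ p=18, q=1
fundamental: x₁=18, y₁=1  (since 324 − 323·1 = 1)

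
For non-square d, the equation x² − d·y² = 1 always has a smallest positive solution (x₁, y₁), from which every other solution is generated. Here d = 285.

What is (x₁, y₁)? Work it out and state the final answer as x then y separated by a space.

[16; 1,7,2,7,1,32] for √285; ℓ=6 ⇒ convergent index 5
k=0  a_k=16  p_k/q_k = 16/1
…
k=3  a_k=2  p_k/q_k = 287/17
k=4  a_k=7  p_k/q_k = 2144/127
k=5  a_k=1  p_k/q_k = 2431/144
fundamental: x₁=2431, y₁=144  (since 5909761 − 285·20736 = 1)

2431 144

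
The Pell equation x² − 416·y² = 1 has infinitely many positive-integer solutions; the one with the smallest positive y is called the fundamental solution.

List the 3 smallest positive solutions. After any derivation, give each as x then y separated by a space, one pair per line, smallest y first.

√416 = [20; 2,1,1,9,1,1,2,40, …], period ℓ=8 (even) → k=7
a_0=20:  p_0=20·1+0=20,  q_0=20·0+1=1
a_1=2:  p_1=2·20+1=41,  q_1=2·1+0=2
a_2=1:  p_2=1·41+20=61,  q_2=1·2+1=3
…
a_4=9:  p_4=9·102+61=979,  q_4=9·5+3=48
a_5=1:  p_5=1·979+102=1081,  q_5=1·48+5=53
a_6=1:  p_6=1·1081+979=2060,  q_6=1·53+48=101
a_7=2:  p_7=2·2060+1081=5201,  q_7=2·101+53=255
(x₁, y₁) = (5201, 255);  5201² − 416·255² = 1 ✓
k=2:  x_2 = 5201·5201+416·255·255 = 54100801,  y_2 = 5201·255+255·5201 = 2652510
k=3:  x_3 = 5201·54100801+416·255·2652510 = 562756526801,  y_3 = 5201·2652510+255·54100801 = 27591408765

5201 255
54100801 2652510
562756526801 27591408765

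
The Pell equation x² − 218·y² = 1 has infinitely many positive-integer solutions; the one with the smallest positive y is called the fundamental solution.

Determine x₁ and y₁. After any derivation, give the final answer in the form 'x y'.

126003 8534

d=218: √d = [14; 1,3,3,1,28] (ℓ=5, odd), read p_9/q_9
k=0  a_k=14  p_k/q_k = 14/1
…
k=2  a_k=3  p_k/q_k = 59/4
k=3  a_k=3  p_k/q_k = 192/13
…
k=6  a_k=1  p_k/q_k = 7471/506
k=7  a_k=3  p_k/q_k = 29633/2007
k=8  a_k=3  p_k/q_k = 96370/6527
k=9  a_k=1  p_k/q_k = 126003/8534
(x₁, y₁) = (126003, 8534);  126003² − 218·8534² = 1 ✓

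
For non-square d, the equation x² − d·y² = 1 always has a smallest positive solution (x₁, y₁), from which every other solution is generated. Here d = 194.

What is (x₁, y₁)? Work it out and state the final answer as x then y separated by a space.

195 14

d=194: √d = [13; 1,12,1,26] (ℓ=4, even), read p_3/q_3
a_0=13:  p_0=13·1+0=13,  q_0=13·0+1=1
a_1=1:  p_1=1·13+1=14,  q_1=1·1+0=1
a_2=12:  p_2=12·14+13=181,  q_2=12·1+1=13
a_3=1:  p_3=1·181+14=195,  q_3=1·13+1=14
(x₁, y₁) = (195, 14);  195² − 194·14² = 1 ✓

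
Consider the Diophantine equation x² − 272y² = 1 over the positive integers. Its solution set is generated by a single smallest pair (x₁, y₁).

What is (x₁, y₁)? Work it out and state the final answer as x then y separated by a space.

33 2

√272 → a₀=16, period (2,32); ℓ=2 even so k=1
a_0=16:  p_0=16·1+0=16,  q_0=16·0+1=1
a_1=2:  p_1=2·16+1=33,  q_1=2·1+0=2
→ (33, 2).  Check: 33²=1089, 272·2²=1088, difference 1.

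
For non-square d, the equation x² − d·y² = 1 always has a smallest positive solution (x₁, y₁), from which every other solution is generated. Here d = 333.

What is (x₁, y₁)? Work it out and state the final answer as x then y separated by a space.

√333 → a₀=18, period (4,36); ℓ=2 even so k=1
i=0: a=18 ⇒ p=18, q=1
i=1: a=4 ⇒ p=73, q=4
→ (73, 4).  Check: 73²=5329, 333·4²=5328, difference 1.

73 4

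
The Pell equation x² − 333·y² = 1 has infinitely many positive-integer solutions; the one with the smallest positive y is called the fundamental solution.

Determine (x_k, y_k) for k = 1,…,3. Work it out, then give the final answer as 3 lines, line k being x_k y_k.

73 4
10657 584
1555849 85260

d=333: √d = [18; 4,36] (ℓ=2, even), read p_1/q_1
step 0: (18, 1)  from 18·(1,0) + (0,1)
step 1: (73, 4)  from 4·(18,1) + (1,0)
→ (73, 4).  Check: 73²=5329, 333·4²=5328, difference 1.
(x_2, y_2) = (73·73 + 333·4·4, 73·4 + 4·73) = (10657, 584)
(x_3, y_3) = (73·10657 + 333·4·584, 73·584 + 4·10657) = (1555849, 85260)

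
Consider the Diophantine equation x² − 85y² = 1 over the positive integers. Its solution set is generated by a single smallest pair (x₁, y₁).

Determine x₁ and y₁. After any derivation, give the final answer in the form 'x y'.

√85 → a₀=9, period (4,1,1,4,18); ℓ=5 odd so k=9
a_0=9:  p_0=9·1+0=9,  q_0=9·0+1=1
a_1=4:  p_1=4·9+1=37,  q_1=4·1+0=4
…
a_4=4:  p_4=4·83+46=378,  q_4=4·9+5=41
a_5=18:  p_5=18·378+83=6887,  q_5=18·41+9=747
a_6=4:  p_6=4·6887+378=27926,  q_6=4·747+41=3029
…
a_8=1:  p_8=1·34813+27926=62739,  q_8=1·3776+3029=6805
a_9=4:  p_9=4·62739+34813=285769,  q_9=4·6805+3776=30996
(x₁, y₁) = (285769, 30996);  285769² − 85·30996² = 1 ✓

285769 30996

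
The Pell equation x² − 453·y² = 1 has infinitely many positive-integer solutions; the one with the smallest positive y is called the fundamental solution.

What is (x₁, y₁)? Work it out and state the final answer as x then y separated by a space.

1653751 77700

√453 → a₀=21, period (3,1,1,10,14,10,1,1,3,42); ℓ=10 even so k=9
step 0: (21, 1)  from 21·(1,0) + (0,1)
…
step 4: (1575, 74)  from 10·(149,7) + (85,4)
…
step 6: (223565, 10504)  from 10·(22199,1043) + (1575,74)
step 7: (245764, 11547)  from 1·(223565,10504) + (22199,1043)
step 8: (469329, 22051)  from 1·(245764,11547) + (223565,10504)
step 9: (1653751, 77700)  from 3·(469329,22051) + (245764,11547)
fundamental: x₁=1653751, y₁=77700  (since 2734892370001 − 453·6037290000 = 1)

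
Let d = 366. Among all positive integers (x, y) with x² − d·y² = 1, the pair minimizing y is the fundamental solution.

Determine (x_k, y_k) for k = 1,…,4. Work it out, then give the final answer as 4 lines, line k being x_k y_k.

d=366: √d = [19; 7,1,1,1,2,12,2,1,1,1,7,38] (ℓ=12, even), read p_11/q_11
a_0=19:  p_0=19·1+0=19,  q_0=19·0+1=1
…
a_2=1:  p_2=1·134+19=153,  q_2=1·7+1=8
a_3=1:  p_3=1·153+134=287,  q_3=1·8+7=15
a_4=1:  p_4=1·287+153=440,  q_4=1·15+8=23
a_5=2:  p_5=2·440+287=1167,  q_5=2·23+15=61
a_6=12:  p_6=12·1167+440=14444,  q_6=12·61+23=755
a_7=2:  p_7=2·14444+1167=30055,  q_7=2·755+61=1571
a_8=1:  p_8=1·30055+14444=44499,  q_8=1·1571+755=2326
a_9=1:  p_9=1·44499+30055=74554,  q_9=1·2326+1571=3897
a_10=1:  p_10=1·74554+44499=119053,  q_10=1·3897+2326=6223
a_11=7:  p_11=7·119053+74554=907925,  q_11=7·6223+3897=47458
→ (907925, 47458).  Check: 907925²=824327805625, 366·47458²=824327805624, difference 1.
(x_2, y_2) = (907925·907925 + 366·47458·47458, 907925·47458 + 47458·907925) = (1648655611249, 86176609300)
(x_3, y_3) = (907925·1648655611249 + 366·47458·86176609300, 907925·86176609300 + 47458·1648655611249) = (2993711291685588725, 156483795997357542)
(x_4, y_4) = (907925·2993711291685588725 + 366·47458·156483795997357542, 907925·156483795997357542 + 47458·2993711291685588725) = (5436130649005627630680001, 284151100961715516031400)

907925 47458
1648655611249 86176609300
2993711291685588725 156483795997357542
5436130649005627630680001 284151100961715516031400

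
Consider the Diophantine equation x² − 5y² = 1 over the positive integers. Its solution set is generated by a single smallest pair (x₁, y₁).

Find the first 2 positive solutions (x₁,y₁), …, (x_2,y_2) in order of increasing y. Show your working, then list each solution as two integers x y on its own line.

9 4
161 72

[2; 4] for √5; ℓ=1 ⇒ convergent index 1
step 0: (2, 1)  from 2·(1,0) + (0,1)
step 1: (9, 4)  from 4·(2,1) + (1,0)
fundamental: x₁=9, y₁=4  (since 81 − 5·16 = 1)
(9+4√5)^2 = 161 + 72√5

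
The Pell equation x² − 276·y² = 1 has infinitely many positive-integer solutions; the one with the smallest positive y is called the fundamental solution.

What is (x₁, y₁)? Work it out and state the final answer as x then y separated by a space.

[16; 1,1,1,1,2,2,2,1,1,1,1,32] for √276; ℓ=12 ⇒ convergent index 11
i=0: a=16 ⇒ p=16, q=1
i=1: a=1 ⇒ p=17, q=1
…
i=3: a=1 ⇒ p=50, q=3
i=4: a=1 ⇒ p=83, q=5
…
i=8: a=1 ⇒ p=1761, q=106
i=9: a=1 ⇒ p=3007, q=181
i=10: a=1 ⇒ p=4768, q=287
i=11: a=1 ⇒ p=7775, q=468
(x₁, y₁) = (7775, 468);  7775² − 276·468² = 1 ✓

7775 468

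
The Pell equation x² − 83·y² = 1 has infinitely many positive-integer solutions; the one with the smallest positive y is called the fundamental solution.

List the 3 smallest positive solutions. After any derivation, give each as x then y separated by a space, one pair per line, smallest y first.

82 9
13447 1476
2205226 242055

d=83: √d = [9; 9,18] (ℓ=2, even), read p_1/q_1
a_0=9:  p_0=9·1+0=9,  q_0=9·0+1=1
a_1=9:  p_1=9·9+1=82,  q_1=9·1+0=9
→ (82, 9).  Check: 82²=6724, 83·9²=6723, difference 1.
k=2:  x_2 = 82·82+83·9·9 = 13447,  y_2 = 82·9+9·82 = 1476
k=3:  x_3 = 82·13447+83·9·1476 = 2205226,  y_3 = 82·1476+9·13447 = 242055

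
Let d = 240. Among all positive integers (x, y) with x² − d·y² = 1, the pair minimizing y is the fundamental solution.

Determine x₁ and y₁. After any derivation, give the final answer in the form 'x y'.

31 2

√240 → a₀=15, period (2,30); ℓ=2 even so k=1
i=0: a=15 ⇒ p=15, q=1
i=1: a=2 ⇒ p=31, q=2
→ (31, 2).  Check: 31²=961, 240·2²=960, difference 1.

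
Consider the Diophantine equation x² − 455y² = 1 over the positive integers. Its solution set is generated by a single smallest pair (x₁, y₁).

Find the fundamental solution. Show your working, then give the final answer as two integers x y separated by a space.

64 3

[21; 3,42] for √455; ℓ=2 ⇒ convergent index 1
a_0=21:  p_0=21·1+0=21,  q_0=21·0+1=1
a_1=3:  p_1=3·21+1=64,  q_1=3·1+0=3
(x₁, y₁) = (64, 3);  64² − 455·3² = 1 ✓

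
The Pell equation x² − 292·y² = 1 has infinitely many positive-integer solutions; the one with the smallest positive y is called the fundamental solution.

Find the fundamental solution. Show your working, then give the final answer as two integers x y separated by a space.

√292 → a₀=17, period (11,2,1,3,8,3,1,2,11,34); ℓ=10 even so k=9
step 0: (17, 1)  from 17·(1,0) + (0,1)
…
step 5: (17669, 1034)  from 8·(2136,125) + (581,34)
step 6: (55143, 3227)  from 3·(17669,1034) + (2136,125)
…
step 8: (200767, 11749)  from 2·(72812,4261) + (55143,3227)
step 9: (2281249, 133500)  from 11·(200767,11749) + (72812,4261)
→ (2281249, 133500).  Check: 2281249²=5204097000001, 292·133500²=5204097000000, difference 1.

2281249 133500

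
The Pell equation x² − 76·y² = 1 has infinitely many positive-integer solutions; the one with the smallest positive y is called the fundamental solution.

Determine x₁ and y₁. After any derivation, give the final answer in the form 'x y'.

57799 6630

[8; 1,2,1,1,5,4,5,1,1,2,1,16] for √76; ℓ=12 ⇒ convergent index 11
k=0  a_k=8  p_k/q_k = 8/1
k=1  a_k=1  p_k/q_k = 9/1
k=2  a_k=2  p_k/q_k = 26/3
k=3  a_k=1  p_k/q_k = 35/4
k=4  a_k=1  p_k/q_k = 61/7
k=5  a_k=5  p_k/q_k = 340/39
k=6  a_k=4  p_k/q_k = 1421/163
k=7  a_k=5  p_k/q_k = 7445/854
k=8  a_k=1  p_k/q_k = 8866/1017
k=9  a_k=1  p_k/q_k = 16311/1871
k=10  a_k=2  p_k/q_k = 41488/4759
k=11  a_k=1  p_k/q_k = 57799/6630
→ (57799, 6630).  Check: 57799²=3340724401, 76·6630²=3340724400, difference 1.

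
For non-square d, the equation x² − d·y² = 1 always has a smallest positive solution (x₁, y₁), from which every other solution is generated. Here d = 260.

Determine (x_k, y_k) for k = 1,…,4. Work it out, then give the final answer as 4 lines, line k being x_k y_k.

√260 → a₀=16, period (8,32); ℓ=2 even so k=1
k=0  a_k=16  p_k/q_k = 16/1
k=1  a_k=8  p_k/q_k = 129/8
(x₁, y₁) = (129, 8);  129² − 260·8² = 1 ✓
n=2: (129,8)∘(129,8) = (129·129+260·8·8, 129·8+8·129) = (33281,2064)
n=3: (33281,2064)∘(129,8) = (129·33281+260·8·2064, 129·2064+8·33281) = (8586369,532504)
n=4: (8586369,532504)∘(129,8) = (129·8586369+260·8·532504, 129·532504+8·8586369) = (2215249921,137383968)

129 8
33281 2064
8586369 532504
2215249921 137383968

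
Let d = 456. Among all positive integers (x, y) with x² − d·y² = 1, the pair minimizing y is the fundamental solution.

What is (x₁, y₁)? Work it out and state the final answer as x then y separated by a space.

1025 48

√456 = [21; 2,1,4,1,2,42, …], period ℓ=6 (even) → k=5
a_0=21:  p_0=21·1+0=21,  q_0=21·0+1=1
a_1=2:  p_1=2·21+1=43,  q_1=2·1+0=2
…
a_4=1:  p_4=1·299+64=363,  q_4=1·14+3=17
a_5=2:  p_5=2·363+299=1025,  q_5=2·17+14=48
fundamental: x₁=1025, y₁=48  (since 1050625 − 456·2304 = 1)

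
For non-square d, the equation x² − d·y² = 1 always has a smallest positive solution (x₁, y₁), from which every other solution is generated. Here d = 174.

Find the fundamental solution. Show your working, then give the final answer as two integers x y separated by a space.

√174 = [13; 5,4,5,26, …], period ℓ=4 (even) → k=3
k=0  a_k=13  p_k/q_k = 13/1
k=1  a_k=5  p_k/q_k = 66/5
k=2  a_k=4  p_k/q_k = 277/21
k=3  a_k=5  p_k/q_k = 1451/110
fundamental: x₁=1451, y₁=110  (since 2105401 − 174·12100 = 1)

1451 110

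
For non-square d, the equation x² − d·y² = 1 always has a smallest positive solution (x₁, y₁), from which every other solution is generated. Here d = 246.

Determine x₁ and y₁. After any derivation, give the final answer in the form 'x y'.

88805 5662

d=246: √d = [15; 1,2,5,1,14,1,5,2,1,30] (ℓ=10, even), read p_9/q_9
k=0  a_k=15  p_k/q_k = 15/1
k=1  a_k=1  p_k/q_k = 16/1
k=2  a_k=2  p_k/q_k = 47/3
k=3  a_k=5  p_k/q_k = 251/16
k=4  a_k=1  p_k/q_k = 298/19
k=5  a_k=14  p_k/q_k = 4423/282
…
k=7  a_k=5  p_k/q_k = 28028/1787
k=8  a_k=2  p_k/q_k = 60777/3875
k=9  a_k=1  p_k/q_k = 88805/5662
→ (88805, 5662).  Check: 88805²=7886328025, 246·5662²=7886328024, difference 1.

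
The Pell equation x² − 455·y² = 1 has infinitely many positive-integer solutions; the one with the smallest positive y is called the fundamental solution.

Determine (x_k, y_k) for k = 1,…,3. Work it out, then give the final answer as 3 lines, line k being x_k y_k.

64 3
8191 384
1048384 49149

√455 → a₀=21, period (3,42); ℓ=2 even so k=1
i=0: a=21 ⇒ p=21, q=1
i=1: a=3 ⇒ p=64, q=3
fundamental: x₁=64, y₁=3  (since 4096 − 455·9 = 1)
(64+3√455)^2 = 8191 + 384√455
(64+3√455)^3 = 1048384 + 49149√455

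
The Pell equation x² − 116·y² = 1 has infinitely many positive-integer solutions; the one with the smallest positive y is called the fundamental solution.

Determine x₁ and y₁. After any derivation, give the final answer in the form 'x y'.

9801 910

√116 → a₀=10, period (1,3,2,1,4,1,2,3,1,20); ℓ=10 even so k=9
step 0: (10, 1)  from 10·(1,0) + (0,1)
step 1: (11, 1)  from 1·(10,1) + (1,0)
step 2: (43, 4)  from 3·(11,1) + (10,1)
step 3: (97, 9)  from 2·(43,4) + (11,1)
step 4: (140, 13)  from 1·(97,9) + (43,4)
…
step 6: (797, 74)  from 1·(657,61) + (140,13)
step 7: (2251, 209)  from 2·(797,74) + (657,61)
step 8: (7550, 701)  from 3·(2251,209) + (797,74)
step 9: (9801, 910)  from 1·(7550,701) + (2251,209)
→ (9801, 910).  Check: 9801²=96059601, 116·910²=96059600, difference 1.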